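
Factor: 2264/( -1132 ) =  - 2^1 = - 2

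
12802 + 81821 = 94623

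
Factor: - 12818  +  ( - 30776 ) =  - 43594=- 2^1*71^1 * 307^1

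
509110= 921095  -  411985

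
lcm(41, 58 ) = 2378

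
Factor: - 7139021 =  - 31^1*230291^1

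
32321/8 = 4040 + 1/8 = 4040.12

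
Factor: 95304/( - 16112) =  - 627/106 = -2^( - 1 )*3^1*11^1*19^1*53^( - 1 ) 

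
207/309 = 69/103 = 0.67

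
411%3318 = 411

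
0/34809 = 0 =0.00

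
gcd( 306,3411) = 9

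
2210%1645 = 565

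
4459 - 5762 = - 1303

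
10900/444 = 24 + 61/111= 24.55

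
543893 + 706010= 1249903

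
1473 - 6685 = -5212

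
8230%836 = 706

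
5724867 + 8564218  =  14289085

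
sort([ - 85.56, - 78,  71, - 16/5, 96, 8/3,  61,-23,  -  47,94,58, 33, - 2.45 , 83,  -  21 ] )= [-85.56,-78, - 47 , - 23, -21,-16/5, - 2.45, 8/3, 33, 58, 61,  71,83, 94, 96 ]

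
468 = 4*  117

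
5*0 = 0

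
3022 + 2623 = 5645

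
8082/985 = 8 + 202/985 = 8.21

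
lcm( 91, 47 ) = 4277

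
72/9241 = 72/9241 = 0.01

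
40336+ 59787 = 100123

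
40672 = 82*496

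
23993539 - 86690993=-62697454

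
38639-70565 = - 31926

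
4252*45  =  191340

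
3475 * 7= 24325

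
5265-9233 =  - 3968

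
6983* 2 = 13966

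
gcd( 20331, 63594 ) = 9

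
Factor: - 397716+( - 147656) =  - 2^2*136343^1 = -545372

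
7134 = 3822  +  3312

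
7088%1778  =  1754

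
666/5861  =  666/5861= 0.11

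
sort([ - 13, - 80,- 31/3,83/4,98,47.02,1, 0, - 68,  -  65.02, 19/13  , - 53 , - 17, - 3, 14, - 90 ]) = [ - 90, - 80, - 68, - 65.02,-53, - 17, - 13, - 31/3, - 3, 0,1, 19/13,  14, 83/4,47.02,98 ]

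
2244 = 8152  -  5908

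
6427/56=114 + 43/56 = 114.77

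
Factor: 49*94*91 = 419146 = 2^1*7^3*13^1 * 47^1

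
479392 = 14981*32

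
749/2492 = 107/356 = 0.30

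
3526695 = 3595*981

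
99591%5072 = 3223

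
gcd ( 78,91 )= 13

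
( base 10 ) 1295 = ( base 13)788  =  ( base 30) 1d5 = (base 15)5b5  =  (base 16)50f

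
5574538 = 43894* 127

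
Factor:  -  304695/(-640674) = 2^( - 1 )*  3^1*5^1*37^1*61^1* 35593^( - 1) = 33855/71186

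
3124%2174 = 950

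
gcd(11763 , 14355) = 9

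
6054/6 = 1009  =  1009.00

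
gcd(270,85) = 5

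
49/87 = 49/87=0.56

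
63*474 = 29862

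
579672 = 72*8051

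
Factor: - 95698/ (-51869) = 2^1*59^1 * 811^1*51869^(-1 ) 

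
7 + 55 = 62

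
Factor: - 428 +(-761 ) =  - 29^1*41^1 = - 1189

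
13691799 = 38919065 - 25227266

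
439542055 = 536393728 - 96851673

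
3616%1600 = 416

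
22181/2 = 22181/2 =11090.50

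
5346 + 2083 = 7429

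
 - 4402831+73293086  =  68890255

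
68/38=1 + 15/19  =  1.79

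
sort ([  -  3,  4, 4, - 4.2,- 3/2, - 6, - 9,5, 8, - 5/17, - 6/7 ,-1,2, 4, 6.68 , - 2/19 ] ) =[ -9, - 6  , - 4.2, - 3,-3/2, - 1, - 6/7, - 5/17, - 2/19 , 2,4, 4 , 4,5, 6.68,8]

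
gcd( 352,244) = 4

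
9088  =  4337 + 4751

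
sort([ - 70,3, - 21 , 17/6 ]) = [-70, - 21,17/6,3] 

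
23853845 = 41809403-17955558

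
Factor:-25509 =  - 3^1*11^1*773^1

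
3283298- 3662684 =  - 379386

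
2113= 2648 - 535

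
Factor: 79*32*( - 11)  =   - 2^5*11^1*79^1 =- 27808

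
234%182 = 52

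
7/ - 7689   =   - 1 + 7682/7689 = -0.00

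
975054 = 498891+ 476163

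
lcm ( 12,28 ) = 84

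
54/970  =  27/485 =0.06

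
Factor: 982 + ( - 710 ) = 2^4 * 17^1 = 272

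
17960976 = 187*96048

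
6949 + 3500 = 10449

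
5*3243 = 16215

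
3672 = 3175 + 497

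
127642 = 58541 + 69101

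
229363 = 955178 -725815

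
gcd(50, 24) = 2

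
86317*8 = 690536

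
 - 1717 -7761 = -9478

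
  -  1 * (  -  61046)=61046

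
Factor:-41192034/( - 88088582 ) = 3^1*13^1*23^1*41^(  -  1 ) * 22961^1*1074251^( - 1)=20596017/44044291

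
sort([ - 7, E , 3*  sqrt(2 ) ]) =[-7,E, 3*sqrt( 2 )] 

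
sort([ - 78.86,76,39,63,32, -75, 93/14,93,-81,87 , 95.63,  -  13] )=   [ - 81,- 78.86 ,-75,- 13,93/14, 32, 39,  63,76,87,93,95.63]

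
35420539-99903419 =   -  64482880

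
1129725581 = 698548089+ 431177492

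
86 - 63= 23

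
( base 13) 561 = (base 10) 924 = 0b1110011100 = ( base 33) s0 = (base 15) 419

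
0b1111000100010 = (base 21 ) HA7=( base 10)7714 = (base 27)AFJ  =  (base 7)31330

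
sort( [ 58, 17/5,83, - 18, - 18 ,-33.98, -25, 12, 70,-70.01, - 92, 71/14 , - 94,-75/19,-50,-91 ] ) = [-94, - 92,-91,-70.01, -50 ,  -  33.98, - 25,  -  18,-18, - 75/19,17/5,71/14, 12,58,70, 83] 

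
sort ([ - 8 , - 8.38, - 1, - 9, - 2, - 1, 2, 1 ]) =[ - 9 , - 8.38 ,-8,-2,- 1, - 1,  1,2 ]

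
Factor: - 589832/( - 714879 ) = 2^3 * 3^( - 3) * 11^(-1)*17^1 *29^( - 1)*83^( - 1 )*4337^1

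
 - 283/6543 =-283/6543 = - 0.04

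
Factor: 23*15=3^1*5^1*23^1 = 345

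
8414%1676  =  34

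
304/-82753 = -1 + 82449/82753  =  - 0.00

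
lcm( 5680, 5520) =391920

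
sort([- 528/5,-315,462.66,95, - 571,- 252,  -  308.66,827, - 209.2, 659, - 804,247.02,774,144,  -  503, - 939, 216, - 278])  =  [  -  939,  -  804, - 571, - 503,-315 , - 308.66,-278, - 252,  -  209.2, - 528/5, 95,144, 216, 247.02,462.66,659,774 , 827 ]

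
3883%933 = 151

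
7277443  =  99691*73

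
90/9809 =90/9809   =  0.01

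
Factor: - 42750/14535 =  - 2^1* 5^2*17^(-1)  =  - 50/17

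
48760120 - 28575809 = 20184311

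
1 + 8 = 9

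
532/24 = 22 + 1/6= 22.17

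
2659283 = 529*5027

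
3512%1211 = 1090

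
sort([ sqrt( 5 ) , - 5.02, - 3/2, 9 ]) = [ - 5.02, - 3/2, sqrt( 5), 9 ]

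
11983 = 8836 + 3147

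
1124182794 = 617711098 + 506471696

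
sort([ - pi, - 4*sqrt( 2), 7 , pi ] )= [ - 4*sqrt( 2), - pi, pi, 7 ] 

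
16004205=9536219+6467986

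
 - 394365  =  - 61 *6465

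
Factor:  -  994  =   - 2^1*7^1*71^1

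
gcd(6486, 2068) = 94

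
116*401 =46516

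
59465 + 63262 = 122727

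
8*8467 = 67736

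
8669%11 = 1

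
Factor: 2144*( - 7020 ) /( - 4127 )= 2^7*3^3 * 5^1*13^1*67^1*4127^( - 1 ) = 15050880/4127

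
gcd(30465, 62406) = 9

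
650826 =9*72314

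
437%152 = 133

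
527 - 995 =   -  468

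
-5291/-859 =6  +  137/859 = 6.16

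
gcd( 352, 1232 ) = 176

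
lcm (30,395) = 2370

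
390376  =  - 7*( - 55768)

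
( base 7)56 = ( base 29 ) 1C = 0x29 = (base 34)17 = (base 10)41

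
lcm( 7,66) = 462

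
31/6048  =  31/6048 = 0.01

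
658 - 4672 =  - 4014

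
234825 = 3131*75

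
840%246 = 102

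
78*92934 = 7248852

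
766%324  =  118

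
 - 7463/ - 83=89+ 76/83 = 89.92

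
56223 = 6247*9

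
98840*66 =6523440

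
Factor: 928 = 2^5*29^1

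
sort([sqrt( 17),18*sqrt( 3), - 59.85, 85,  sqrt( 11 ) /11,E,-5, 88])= [ - 59.85, - 5,sqrt(11) /11, E,sqrt (17), 18*sqrt ( 3 ),  85, 88 ]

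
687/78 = 229/26  =  8.81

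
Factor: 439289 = 439289^1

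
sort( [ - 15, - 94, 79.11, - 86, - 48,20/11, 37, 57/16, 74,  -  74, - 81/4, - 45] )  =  [ - 94, - 86 , - 74, - 48,-45, - 81/4, - 15, 20/11 , 57/16, 37, 74,  79.11 ]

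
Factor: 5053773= 3^1*1684591^1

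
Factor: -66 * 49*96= - 310464 = - 2^6 * 3^2* 7^2*11^1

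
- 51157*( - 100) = 5115700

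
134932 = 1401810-1266878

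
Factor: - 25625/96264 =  - 2^( - 3 )*3^ (-2)*5^4*7^( - 1 )*41^1*191^( - 1)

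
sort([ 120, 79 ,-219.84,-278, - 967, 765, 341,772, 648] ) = [ - 967, - 278,-219.84, 79, 120, 341, 648, 765, 772]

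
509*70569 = 35919621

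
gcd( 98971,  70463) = 1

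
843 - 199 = 644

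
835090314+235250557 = 1070340871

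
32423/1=32423 =32423.00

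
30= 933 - 903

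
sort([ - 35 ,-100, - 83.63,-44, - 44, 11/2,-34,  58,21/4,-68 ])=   [ - 100, - 83.63, - 68, - 44,-44, - 35, - 34, 21/4, 11/2 , 58] 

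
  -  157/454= - 157/454 = - 0.35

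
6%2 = 0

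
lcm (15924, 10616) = 31848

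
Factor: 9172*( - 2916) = -26745552 = - 2^4 * 3^6 * 2293^1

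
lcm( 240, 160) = 480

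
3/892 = 3/892 =0.00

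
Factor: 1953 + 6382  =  8335 = 5^1*1667^1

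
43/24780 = 43/24780 = 0.00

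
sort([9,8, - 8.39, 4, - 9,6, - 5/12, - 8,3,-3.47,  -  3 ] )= [- 9,  -  8.39,  -  8, - 3.47,  -  3,-5/12, 3,4,6,8, 9]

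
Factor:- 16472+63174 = 2^1*19^1 * 1229^1 = 46702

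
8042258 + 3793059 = 11835317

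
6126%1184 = 206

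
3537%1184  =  1169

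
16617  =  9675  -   - 6942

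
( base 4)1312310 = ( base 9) 11378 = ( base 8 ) 16664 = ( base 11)5793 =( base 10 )7604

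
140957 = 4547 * 31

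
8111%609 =194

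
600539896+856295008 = 1456834904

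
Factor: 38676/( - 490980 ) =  - 3223/40915 = - 5^( - 1 )*7^( - 2 )*11^1*167^( - 1)*293^1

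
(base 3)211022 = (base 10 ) 602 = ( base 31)JD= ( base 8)1132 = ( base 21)17E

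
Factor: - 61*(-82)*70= 350140 = 2^2*5^1* 7^1*41^1*61^1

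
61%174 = 61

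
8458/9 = 8458/9 = 939.78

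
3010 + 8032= 11042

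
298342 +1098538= 1396880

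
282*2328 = 656496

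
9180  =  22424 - 13244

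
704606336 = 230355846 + 474250490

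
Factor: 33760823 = 33760823^1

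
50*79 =3950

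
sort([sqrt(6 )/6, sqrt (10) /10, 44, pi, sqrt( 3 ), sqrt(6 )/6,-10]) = [ - 10,sqrt(10)/10,sqrt( 6)/6,sqrt (6)/6,sqrt(3),pi, 44]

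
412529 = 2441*169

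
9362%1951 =1558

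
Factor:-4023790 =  - 2^1 * 5^1*402379^1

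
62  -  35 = 27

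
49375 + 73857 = 123232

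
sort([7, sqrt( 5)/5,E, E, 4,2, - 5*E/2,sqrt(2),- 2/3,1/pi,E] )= [ - 5 * E/2,- 2/3,1/pi,sqrt(5 ) /5, sqrt (2 ),  2,E, E,E,4,7] 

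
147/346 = 147/346 = 0.42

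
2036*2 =4072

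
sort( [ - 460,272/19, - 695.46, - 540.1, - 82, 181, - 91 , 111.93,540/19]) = [ - 695.46, - 540.1 , - 460, -91, - 82, 272/19,540/19,  111.93, 181 ] 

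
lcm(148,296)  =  296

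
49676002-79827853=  - 30151851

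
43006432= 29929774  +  13076658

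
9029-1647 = 7382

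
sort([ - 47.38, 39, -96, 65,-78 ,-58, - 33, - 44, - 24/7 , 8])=[  -  96,-78, - 58,-47.38, - 44,  -  33,  -  24/7, 8,39, 65]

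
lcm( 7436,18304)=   237952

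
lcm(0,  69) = 0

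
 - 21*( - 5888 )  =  123648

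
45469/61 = 745+24/61=745.39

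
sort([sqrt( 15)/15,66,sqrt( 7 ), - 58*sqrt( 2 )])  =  [-58*sqrt( 2 ), sqrt( 15 )/15,sqrt( 7),66]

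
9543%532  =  499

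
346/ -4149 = -346/4149 =- 0.08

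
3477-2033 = 1444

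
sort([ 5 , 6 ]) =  [ 5,6] 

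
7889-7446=443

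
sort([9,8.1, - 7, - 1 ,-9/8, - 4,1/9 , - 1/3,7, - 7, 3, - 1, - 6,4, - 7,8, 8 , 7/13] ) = [ - 7, - 7,  -  7, - 6, - 4, - 9/8, - 1 , - 1,-1/3,1/9,7/13 , 3,4,7, 8, 8 , 8.1,9]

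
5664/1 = 5664= 5664.00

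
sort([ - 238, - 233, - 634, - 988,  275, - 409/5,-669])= [ - 988, - 669,-634, - 238, - 233, - 409/5 , 275 ] 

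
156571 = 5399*29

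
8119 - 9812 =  - 1693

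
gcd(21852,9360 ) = 36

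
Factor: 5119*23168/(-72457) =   -  2^7*7^( -1 ) * 11^(-1)*181^1 * 941^(-1)*5119^1 = - 118596992/72457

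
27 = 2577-2550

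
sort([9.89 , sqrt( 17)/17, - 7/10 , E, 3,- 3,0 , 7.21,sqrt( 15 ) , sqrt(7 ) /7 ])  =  [ - 3, - 7/10 , 0,sqrt(17)/17, sqrt(7)/7,E, 3, sqrt(15),7.21, 9.89 ] 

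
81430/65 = 1252 + 10/13 = 1252.77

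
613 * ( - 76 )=-46588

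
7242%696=282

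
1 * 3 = 3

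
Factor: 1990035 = 3^3 * 5^1*14741^1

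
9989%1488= 1061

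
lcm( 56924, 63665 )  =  4838540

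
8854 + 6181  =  15035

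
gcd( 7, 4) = 1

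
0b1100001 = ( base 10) 97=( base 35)2R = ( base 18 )57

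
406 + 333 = 739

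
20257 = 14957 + 5300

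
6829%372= 133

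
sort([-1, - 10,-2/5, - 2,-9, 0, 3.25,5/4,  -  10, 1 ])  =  [ - 10,-10, - 9, - 2, - 1,-2/5, 0  ,  1, 5/4, 3.25 ] 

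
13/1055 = 13/1055 = 0.01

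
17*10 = 170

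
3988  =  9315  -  5327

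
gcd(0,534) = 534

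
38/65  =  38/65=0.58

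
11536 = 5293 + 6243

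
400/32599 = 400/32599 = 0.01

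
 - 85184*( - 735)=62610240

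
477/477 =1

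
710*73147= 51934370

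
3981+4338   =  8319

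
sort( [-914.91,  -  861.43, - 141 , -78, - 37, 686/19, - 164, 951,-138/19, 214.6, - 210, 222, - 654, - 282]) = [ - 914.91, - 861.43, - 654,- 282,  -  210,- 164,- 141,-78, -37,- 138/19,686/19, 214.6, 222, 951]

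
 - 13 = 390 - 403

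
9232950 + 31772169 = 41005119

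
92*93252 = 8579184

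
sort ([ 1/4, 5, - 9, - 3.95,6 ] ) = [-9, - 3.95, 1/4, 5, 6 ]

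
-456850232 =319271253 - 776121485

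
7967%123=95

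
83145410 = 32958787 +50186623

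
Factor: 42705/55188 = 65/84  =  2^( - 2 )*3^( - 1 )*5^1*7^( - 1)*13^1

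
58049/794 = 58049/794 = 73.11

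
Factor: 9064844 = 2^2*61^1*97^1*383^1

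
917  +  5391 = 6308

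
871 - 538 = 333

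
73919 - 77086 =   -  3167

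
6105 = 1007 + 5098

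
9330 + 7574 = 16904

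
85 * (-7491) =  - 636735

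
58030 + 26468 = 84498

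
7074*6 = 42444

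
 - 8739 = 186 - 8925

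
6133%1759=856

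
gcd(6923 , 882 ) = 7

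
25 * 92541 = 2313525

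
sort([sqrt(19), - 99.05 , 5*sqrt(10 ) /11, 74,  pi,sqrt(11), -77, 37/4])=[ -99.05,  -  77,5*sqrt(10) /11,pi,sqrt( 11 ),  sqrt ( 19 ),37/4,74 ]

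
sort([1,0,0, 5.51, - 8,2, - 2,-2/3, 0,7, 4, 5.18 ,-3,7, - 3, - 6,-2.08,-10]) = [ -10,  -  8 , - 6 , - 3,  -  3 , - 2.08, - 2, - 2/3,0,0 , 0,1,2,4,5.18, 5.51,7,7] 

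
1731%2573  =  1731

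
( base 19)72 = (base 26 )55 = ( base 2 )10000111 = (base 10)135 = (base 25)5a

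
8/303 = 8/303= 0.03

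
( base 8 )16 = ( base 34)e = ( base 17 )E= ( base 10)14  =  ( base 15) E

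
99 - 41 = 58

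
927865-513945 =413920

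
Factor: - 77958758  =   - 2^1*38979379^1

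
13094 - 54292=-41198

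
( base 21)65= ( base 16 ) 83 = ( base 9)155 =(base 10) 131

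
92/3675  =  92/3675=0.03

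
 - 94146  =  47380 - 141526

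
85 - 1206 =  - 1121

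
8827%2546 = 1189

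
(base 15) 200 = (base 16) 1c2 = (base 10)450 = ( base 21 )109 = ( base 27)GI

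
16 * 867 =13872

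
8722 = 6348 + 2374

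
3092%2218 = 874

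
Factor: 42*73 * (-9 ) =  -2^1*3^3 * 7^1*73^1 = - 27594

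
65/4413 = 65/4413 = 0.01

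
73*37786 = 2758378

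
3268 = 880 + 2388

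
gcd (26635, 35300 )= 5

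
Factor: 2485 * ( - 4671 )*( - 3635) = 42193026225 =3^3*5^2*7^1*71^1*173^1*727^1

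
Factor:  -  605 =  - 5^1*11^2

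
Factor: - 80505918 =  - 2^1*3^2  *  4472551^1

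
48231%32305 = 15926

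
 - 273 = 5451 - 5724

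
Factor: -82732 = - 2^2*13^1*37^1*43^1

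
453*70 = 31710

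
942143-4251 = 937892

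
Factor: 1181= 1181^1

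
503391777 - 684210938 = -180819161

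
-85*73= - 6205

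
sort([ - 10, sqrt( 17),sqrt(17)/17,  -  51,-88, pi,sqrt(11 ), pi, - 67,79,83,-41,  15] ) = [-88,-67, - 51 , - 41,- 10,sqrt (17 ) /17,pi,pi, sqrt(11),sqrt(17), 15 , 79,83]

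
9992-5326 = 4666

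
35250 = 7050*5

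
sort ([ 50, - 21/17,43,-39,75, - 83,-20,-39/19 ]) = [-83, - 39,-20,-39/19,-21/17,43,  50, 75 ]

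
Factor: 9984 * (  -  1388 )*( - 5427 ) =2^10*3^5*13^1*67^1*347^1  =  75206237184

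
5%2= 1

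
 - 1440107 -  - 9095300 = 7655193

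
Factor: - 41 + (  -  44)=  - 85 = - 5^1*17^1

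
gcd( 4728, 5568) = 24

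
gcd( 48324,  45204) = 12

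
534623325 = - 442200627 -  - 976823952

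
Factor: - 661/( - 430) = 2^(-1)*5^(  -  1 )*43^( - 1)* 661^1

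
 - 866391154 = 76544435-942935589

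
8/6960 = 1/870= 0.00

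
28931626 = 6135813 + 22795813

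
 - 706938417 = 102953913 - 809892330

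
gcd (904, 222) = 2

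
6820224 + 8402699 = 15222923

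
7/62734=1/8962 = 0.00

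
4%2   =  0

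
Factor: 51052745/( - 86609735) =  - 10210549/17321947 = - 10210549^1*17321947^( - 1) 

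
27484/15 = 1832 + 4/15  =  1832.27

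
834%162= 24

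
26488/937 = 26488/937 = 28.27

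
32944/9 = 3660 + 4/9 = 3660.44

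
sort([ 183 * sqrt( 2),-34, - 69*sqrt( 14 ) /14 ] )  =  [ - 34 , - 69*sqrt(14 )/14, 183*sqrt(2)]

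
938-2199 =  - 1261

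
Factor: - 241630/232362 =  - 365/351 = - 3^(-3 ) *5^1*13^ ( - 1 )*73^1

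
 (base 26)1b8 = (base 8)1712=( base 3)1022221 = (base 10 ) 970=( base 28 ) 16I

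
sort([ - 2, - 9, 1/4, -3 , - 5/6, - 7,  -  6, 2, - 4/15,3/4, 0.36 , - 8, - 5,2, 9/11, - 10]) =[ - 10, - 9, - 8, - 7, - 6, - 5,  -  3, - 2, - 5/6, - 4/15, 1/4,0.36,3/4,9/11, 2,  2] 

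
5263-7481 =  - 2218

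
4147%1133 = 748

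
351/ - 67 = -351/67 = - 5.24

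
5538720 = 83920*66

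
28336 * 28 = 793408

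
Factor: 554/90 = 3^( - 2)*5^( - 1) * 277^1= 277/45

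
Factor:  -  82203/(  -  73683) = 27401/24561 = 3^(-2 ) * 11^1*47^1*53^1 * 2729^( - 1 )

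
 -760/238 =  - 380/119 = -3.19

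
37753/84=449 + 37/84=449.44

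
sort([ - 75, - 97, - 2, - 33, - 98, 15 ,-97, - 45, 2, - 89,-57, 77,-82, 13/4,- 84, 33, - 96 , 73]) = [ - 98, - 97,- 97,- 96 , - 89, -84 ,-82,-75,  -  57 , - 45, - 33,- 2,2, 13/4, 15,33,73,77 ]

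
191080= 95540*2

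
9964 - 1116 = 8848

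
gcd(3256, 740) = 148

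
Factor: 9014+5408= 2^1*7211^1 = 14422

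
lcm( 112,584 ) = 8176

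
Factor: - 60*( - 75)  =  4500 = 2^2*3^2*5^3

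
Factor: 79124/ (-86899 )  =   - 2^2*67^( - 1 )*131^1*151^1*1297^( - 1 ) 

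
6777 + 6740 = 13517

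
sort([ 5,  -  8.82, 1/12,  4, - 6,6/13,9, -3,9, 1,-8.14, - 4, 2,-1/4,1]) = [-8.82 , - 8.14, - 6, - 4, - 3, - 1/4,1/12, 6/13,1,  1,2,4, 5,9,9]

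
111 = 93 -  - 18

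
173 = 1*173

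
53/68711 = 53/68711 =0.00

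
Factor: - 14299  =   - 79^1*181^1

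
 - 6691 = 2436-9127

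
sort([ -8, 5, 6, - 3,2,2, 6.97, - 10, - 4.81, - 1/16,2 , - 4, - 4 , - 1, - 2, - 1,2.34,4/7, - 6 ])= [ - 10, - 8, - 6, - 4.81, - 4, - 4, - 3,  -  2, - 1, - 1,-1/16, 4/7,2,2, 2,2.34, 5,6, 6.97 ]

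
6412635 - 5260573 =1152062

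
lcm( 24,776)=2328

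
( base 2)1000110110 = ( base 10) 566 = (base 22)13g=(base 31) i8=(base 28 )k6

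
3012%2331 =681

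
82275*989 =81369975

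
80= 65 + 15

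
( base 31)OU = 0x306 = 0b1100000110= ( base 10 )774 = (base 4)30012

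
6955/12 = 6955/12=579.58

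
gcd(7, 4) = 1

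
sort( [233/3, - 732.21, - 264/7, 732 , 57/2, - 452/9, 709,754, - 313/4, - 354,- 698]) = [ -732.21,-698, - 354, -313/4,-452/9 ,-264/7, 57/2, 233/3,709, 732, 754]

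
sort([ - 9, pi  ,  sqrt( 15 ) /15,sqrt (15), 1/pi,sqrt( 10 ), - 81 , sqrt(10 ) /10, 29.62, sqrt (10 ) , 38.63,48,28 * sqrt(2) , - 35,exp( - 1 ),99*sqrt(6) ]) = [ - 81, - 35, - 9  ,  sqrt(15)/15,sqrt( 10)/10,1/pi,exp( - 1), pi, sqrt( 10), sqrt( 10 ), sqrt(15 ),  29.62, 38.63, 28*sqrt (2 ) , 48,99*sqrt( 6 ) ]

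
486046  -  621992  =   - 135946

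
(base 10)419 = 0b110100011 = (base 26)g3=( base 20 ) 10J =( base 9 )515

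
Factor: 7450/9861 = 2^1* 3^( - 1 )*5^2*19^ ( - 1) * 149^1*173^ (  -  1 )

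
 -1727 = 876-2603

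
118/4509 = 118/4509  =  0.03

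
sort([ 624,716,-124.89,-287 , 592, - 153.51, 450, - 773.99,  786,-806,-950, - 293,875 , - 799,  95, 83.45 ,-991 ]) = [ - 991, - 950, - 806, -799, - 773.99 , - 293 , - 287, - 153.51, - 124.89 , 83.45,95, 450,  592 , 624,  716,  786,  875]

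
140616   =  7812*18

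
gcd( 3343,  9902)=1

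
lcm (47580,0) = 0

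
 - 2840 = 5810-8650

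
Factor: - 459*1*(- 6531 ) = 3^4 * 7^1*17^1*311^1 = 2997729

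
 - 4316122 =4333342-8649464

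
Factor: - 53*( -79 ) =4187 = 53^1*79^1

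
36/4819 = 36/4819  =  0.01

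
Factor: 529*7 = 7^1*23^2 = 3703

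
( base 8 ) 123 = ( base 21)3K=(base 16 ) 53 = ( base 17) 4F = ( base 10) 83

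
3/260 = 3/260 = 0.01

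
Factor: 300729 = 3^1*11^1*13^1 * 701^1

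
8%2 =0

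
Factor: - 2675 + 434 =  - 3^3*83^1 = - 2241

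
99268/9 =11029 + 7/9 = 11029.78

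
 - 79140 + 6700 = -72440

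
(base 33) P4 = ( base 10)829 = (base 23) 1d1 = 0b1100111101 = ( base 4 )30331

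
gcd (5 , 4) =1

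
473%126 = 95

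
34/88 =17/44 = 0.39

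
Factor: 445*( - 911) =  - 405395=- 5^1*89^1*911^1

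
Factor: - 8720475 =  - 3^1*5^2*116273^1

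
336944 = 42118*8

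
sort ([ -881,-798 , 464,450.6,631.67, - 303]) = [ - 881, -798, - 303, 450.6,464, 631.67] 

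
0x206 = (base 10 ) 518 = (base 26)jo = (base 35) ES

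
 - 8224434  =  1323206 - 9547640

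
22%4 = 2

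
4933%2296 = 341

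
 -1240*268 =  - 332320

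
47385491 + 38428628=85814119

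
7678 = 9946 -2268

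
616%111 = 61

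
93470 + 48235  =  141705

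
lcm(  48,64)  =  192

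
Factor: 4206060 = 2^2*3^3*5^1 * 7789^1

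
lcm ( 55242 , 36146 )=2927826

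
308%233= 75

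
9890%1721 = 1285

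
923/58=923/58= 15.91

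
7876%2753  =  2370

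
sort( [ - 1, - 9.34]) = [ -9.34 ,-1]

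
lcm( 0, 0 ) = 0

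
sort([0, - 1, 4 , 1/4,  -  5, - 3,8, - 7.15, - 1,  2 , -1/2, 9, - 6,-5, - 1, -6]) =[ - 7.15, - 6, - 6, - 5, - 5 , - 3, -1, - 1, - 1, - 1/2,0 , 1/4, 2 , 4, 8, 9 ]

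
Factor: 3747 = 3^1 * 1249^1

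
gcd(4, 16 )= 4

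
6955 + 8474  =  15429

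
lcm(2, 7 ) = 14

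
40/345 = 8/69 =0.12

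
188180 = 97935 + 90245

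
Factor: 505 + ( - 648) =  - 11^1*13^1=- 143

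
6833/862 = 7+799/862= 7.93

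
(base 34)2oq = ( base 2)110001010010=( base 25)514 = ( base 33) 2tj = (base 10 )3154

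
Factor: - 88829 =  - 13^1 * 6833^1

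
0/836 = 0  =  0.00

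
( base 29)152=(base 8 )1734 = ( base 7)2611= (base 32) US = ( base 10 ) 988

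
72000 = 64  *1125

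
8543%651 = 80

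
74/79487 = 74/79487 = 0.00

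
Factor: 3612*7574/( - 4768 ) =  - 3419661/596 = - 2^( - 2)*3^1*7^2*43^1 * 149^ ( - 1 )*541^1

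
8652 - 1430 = 7222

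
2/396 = 1/198=0.01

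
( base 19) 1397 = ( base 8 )17670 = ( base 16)1FB8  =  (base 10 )8120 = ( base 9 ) 12122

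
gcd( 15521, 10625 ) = 17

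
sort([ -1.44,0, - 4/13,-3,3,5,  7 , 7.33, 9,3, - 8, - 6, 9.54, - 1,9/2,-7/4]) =[ - 8, - 6, - 3 ,-7/4, - 1.44,  -  1, - 4/13 , 0,  3,3,9/2,5, 7,7.33, 9, 9.54] 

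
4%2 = 0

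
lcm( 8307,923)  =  8307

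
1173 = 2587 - 1414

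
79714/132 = 39857/66 = 603.89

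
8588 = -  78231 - -86819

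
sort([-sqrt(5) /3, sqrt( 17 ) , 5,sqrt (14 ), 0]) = [ - sqrt( 5) /3,0 , sqrt( 14 ), sqrt( 17), 5 ]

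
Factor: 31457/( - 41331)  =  -3^ ( - 1)*23^(- 1)*83^1*379^1*599^( - 1)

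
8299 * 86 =713714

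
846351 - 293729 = 552622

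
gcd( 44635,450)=5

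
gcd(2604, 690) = 6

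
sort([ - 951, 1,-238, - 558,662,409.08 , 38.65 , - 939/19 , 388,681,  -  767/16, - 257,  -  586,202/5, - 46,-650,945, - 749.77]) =[ - 951, - 749.77 , - 650,  -  586, - 558, - 257,  -  238, - 939/19, - 767/16, - 46,1,38.65, 202/5, 388,409.08,  662,  681,  945 ] 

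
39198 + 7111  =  46309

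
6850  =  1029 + 5821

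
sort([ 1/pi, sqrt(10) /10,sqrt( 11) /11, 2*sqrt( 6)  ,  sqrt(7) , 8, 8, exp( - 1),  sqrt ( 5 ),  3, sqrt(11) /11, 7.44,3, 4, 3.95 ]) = [ sqrt( 11)/11, sqrt(11 )/11, sqrt(10)/10, 1/pi,  exp(  -  1 ),sqrt ( 5),  sqrt (7 ),  3, 3,3.95,  4, 2*sqrt(6), 7.44,  8, 8] 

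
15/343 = 15/343= 0.04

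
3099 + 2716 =5815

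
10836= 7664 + 3172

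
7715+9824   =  17539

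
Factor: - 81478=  - 2^1*40739^1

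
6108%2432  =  1244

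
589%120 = 109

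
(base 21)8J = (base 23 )83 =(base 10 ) 187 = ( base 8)273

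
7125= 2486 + 4639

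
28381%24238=4143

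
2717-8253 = -5536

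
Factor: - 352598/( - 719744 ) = 176299/359872 = 2^( - 6)*5623^( - 1 ) * 176299^1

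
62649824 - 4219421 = 58430403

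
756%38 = 34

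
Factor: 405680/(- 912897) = -2^4*3^(-3)*5^1*11^1* 461^1*33811^( - 1 ) 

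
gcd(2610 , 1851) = 3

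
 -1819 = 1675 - 3494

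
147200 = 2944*50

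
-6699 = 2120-8819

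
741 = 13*57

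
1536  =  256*6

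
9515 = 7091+2424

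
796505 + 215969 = 1012474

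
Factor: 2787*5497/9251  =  3^1 * 11^(-1 )*23^1*29^( - 2)*239^1*929^1=15320139/9251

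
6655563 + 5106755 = 11762318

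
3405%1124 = 33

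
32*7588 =242816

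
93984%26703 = 13875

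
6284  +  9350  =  15634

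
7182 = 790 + 6392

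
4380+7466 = 11846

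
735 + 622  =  1357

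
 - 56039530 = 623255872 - 679295402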